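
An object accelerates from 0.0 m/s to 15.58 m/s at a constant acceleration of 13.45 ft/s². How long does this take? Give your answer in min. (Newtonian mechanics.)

a = 13.45 ft/s² × 0.3048 = 4.09956 m/s²
t = (v - v₀) / a = (15.58 - 0.0) / 4.09956 = 3.80041 s
t = 3.80041 s / 60.0 = 0.06334 min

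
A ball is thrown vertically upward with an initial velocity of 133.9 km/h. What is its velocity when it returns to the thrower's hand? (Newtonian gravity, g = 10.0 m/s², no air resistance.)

By conservation of energy (no air resistance), the ball returns to the throw height with the same speed as launch, but directed downward.
|v_ground| = v₀ = 133.9 km/h
v_ground = 133.9 km/h (downward)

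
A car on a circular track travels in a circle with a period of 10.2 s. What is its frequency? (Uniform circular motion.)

f = 1/T = 1/10.2 = 0.098 Hz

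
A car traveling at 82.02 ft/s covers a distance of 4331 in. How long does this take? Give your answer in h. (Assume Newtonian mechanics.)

d = 4331 in × 0.0254 = 110.007 m
v = 82.02 ft/s × 0.3048 = 24.9997 m/s
t = d / v = 110.007 / 24.9997 = 4.40033 s
t = 4.40033 s / 3600.0 = 0.001222 h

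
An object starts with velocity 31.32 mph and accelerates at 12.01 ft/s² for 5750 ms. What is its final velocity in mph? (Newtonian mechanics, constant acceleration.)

v₀ = 31.32 mph × 0.44704 = 14.0013 m/s
a = 12.01 ft/s² × 0.3048 = 3.66065 m/s²
t = 5750 ms × 0.001 = 5.75 s
v = v₀ + a × t = 14.0013 + 3.66065 × 5.75 = 35.05 m/s
v = 35.05 m/s / 0.44704 = 78.4 mph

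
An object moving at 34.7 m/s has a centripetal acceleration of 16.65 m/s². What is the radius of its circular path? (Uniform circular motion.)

r = v²/a_c = 34.7²/16.65 = 72.32 m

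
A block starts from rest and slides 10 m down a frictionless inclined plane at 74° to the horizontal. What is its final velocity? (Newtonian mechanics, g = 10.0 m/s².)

a = g sin(θ) = 10.0 × sin(74°) = 9.6126 m/s²
v = √(2ad) = √(2 × 9.6126 × 10) = 13.87 m/s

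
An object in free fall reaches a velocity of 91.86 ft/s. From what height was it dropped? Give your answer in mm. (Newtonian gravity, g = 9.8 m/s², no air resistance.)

v = 91.86 ft/s × 0.3048 = 27.9989 m/s
h = v² / (2g) = 27.9989² / (2 × 9.8) = 39.9969 m
h = 39.9969 m / 0.001 = 40000 mm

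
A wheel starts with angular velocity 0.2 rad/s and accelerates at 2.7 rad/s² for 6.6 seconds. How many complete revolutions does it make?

θ = ω₀t + ½αt² = 0.2×6.6 + ½×2.7×6.6² = 60.126 rad
Total revolutions = θ/(2π) = 60.126/(2π) = 9.57
Complete revolutions = ⌊9.57⌋ = 9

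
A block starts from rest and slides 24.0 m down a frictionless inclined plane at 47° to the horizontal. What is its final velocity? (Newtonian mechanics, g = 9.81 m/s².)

a = g sin(θ) = 9.81 × sin(47°) = 7.1746 m/s²
v = √(2ad) = √(2 × 7.1746 × 24.0) = 18.56 m/s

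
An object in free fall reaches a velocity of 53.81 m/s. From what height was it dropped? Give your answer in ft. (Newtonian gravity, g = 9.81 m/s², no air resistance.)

h = v² / (2g) = 53.81² / (2 × 9.81) = 147.58 m
h = 147.58 m / 0.3048 = 484.2 ft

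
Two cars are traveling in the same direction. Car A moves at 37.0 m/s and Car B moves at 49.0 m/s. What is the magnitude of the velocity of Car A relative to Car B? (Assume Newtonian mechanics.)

v_rel = |v_A - v_B| = |37.0 - 49.0| = 12.0 m/s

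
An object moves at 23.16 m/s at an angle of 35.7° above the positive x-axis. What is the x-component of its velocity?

vₓ = v cos(θ) = 23.16 × cos(35.7°) = 18.81 m/s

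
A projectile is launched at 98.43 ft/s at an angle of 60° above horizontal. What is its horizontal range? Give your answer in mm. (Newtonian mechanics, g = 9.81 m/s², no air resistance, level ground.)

v₀ = 98.43 ft/s × 0.3048 = 30.0015 m/s
R = v₀² × sin(2θ) / g = 30.0015² × sin(2 × 60°) / 9.81 = 900.09 × 0.866025 / 9.81 = 79.4598 m
R = 79.4598 m / 0.001 = 79460 mm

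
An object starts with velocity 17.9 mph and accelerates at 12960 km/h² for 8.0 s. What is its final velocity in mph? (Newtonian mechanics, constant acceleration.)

v₀ = 17.9 mph × 0.44704 = 8.00202 m/s
a = 12960 km/h² × 7.716049382716049e-05 = 1.0 m/s²
v = v₀ + a × t = 8.00202 + 1.0 × 8.0 = 16.002 m/s
v = 16.002 m/s / 0.44704 = 35.8 mph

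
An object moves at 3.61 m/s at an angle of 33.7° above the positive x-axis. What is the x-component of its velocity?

vₓ = v cos(θ) = 3.61 × cos(33.7°) = 3.0 m/s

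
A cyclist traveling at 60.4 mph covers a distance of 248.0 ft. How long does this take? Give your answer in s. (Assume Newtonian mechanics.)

d = 248.0 ft × 0.3048 = 75.5904 m
v = 60.4 mph × 0.44704 = 27.0012 m/s
t = d / v = 75.5904 / 27.0012 = 2.8 s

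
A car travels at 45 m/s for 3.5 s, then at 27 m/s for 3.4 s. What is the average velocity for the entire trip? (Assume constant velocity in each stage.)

d₁ = v₁t₁ = 45 × 3.5 = 157.5 m
d₂ = v₂t₂ = 27 × 3.4 = 91.8 m
d_total = 249.3 m, t_total = 6.9 s
v_avg = d_total/t_total = 249.3/6.9 = 36.13 m/s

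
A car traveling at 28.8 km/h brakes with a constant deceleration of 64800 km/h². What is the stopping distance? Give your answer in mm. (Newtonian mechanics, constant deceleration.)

v₀ = 28.8 km/h × 0.2777777777777778 = 8.0 m/s
a = 64800 km/h² × 7.716049382716049e-05 = 5.0 m/s²
d = v₀² / (2a) = 8.0² / (2 × 5.0) = 64.0 / 10.0 = 6.4 m
d = 6.4 m / 0.001 = 6400 mm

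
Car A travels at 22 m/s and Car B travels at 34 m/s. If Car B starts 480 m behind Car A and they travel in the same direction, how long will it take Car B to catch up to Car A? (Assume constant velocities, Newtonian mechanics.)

Relative speed: v_rel = 34 - 22 = 12 m/s
Time to catch: t = d₀/v_rel = 480/12 = 40.0 s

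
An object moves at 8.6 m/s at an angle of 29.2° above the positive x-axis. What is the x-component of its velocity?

vₓ = v cos(θ) = 8.6 × cos(29.2°) = 7.51 m/s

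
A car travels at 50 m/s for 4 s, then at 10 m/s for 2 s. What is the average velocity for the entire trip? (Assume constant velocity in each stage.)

d₁ = v₁t₁ = 50 × 4 = 200 m
d₂ = v₂t₂ = 10 × 2 = 20 m
d_total = 220 m, t_total = 6 s
v_avg = d_total/t_total = 220/6 = 36.67 m/s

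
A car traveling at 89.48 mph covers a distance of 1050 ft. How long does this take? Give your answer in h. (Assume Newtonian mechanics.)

d = 1050 ft × 0.3048 = 320.04 m
v = 89.48 mph × 0.44704 = 40.0011 m/s
t = d / v = 320.04 / 40.0011 = 8.00078 s
t = 8.00078 s / 3600.0 = 0.002222 h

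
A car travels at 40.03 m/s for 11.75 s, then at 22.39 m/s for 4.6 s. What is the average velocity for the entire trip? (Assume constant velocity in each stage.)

d₁ = v₁t₁ = 40.03 × 11.75 = 470.3525 m
d₂ = v₂t₂ = 22.39 × 4.6 = 102.994 m
d_total = 573.3465 m, t_total = 16.35 s
v_avg = d_total/t_total = 573.3465/16.35 = 35.07 m/s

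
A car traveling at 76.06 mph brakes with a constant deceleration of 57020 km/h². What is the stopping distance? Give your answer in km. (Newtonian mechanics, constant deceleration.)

v₀ = 76.06 mph × 0.44704 = 34.0019 m/s
a = 57020 km/h² × 7.716049382716049e-05 = 4.39969 m/s²
d = v₀² / (2a) = 34.0019² / (2 × 4.39969) = 1156.13 / 8.79938 = 131.388 m
d = 131.388 m / 1000.0 = 0.1314 km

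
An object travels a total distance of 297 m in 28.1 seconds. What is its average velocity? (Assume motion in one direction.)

v_avg = Δd / Δt = 297 / 28.1 = 10.57 m/s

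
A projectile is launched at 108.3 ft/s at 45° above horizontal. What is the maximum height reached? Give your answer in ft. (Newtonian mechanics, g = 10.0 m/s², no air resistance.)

v₀ = 108.3 ft/s × 0.3048 = 33.0098 m/s
H = v₀² × sin²(θ) / (2g) = 33.0098² × sin(45°)² / (2 × 10.0) = 1089.65 × 0.5 / 20.0 = 27.2413 m
H = 27.2413 m / 0.3048 = 89.37 ft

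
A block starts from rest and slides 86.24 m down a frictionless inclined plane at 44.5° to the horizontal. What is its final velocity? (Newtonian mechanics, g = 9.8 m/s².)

a = g sin(θ) = 9.8 × sin(44.5°) = 6.8689 m/s²
v = √(2ad) = √(2 × 6.8689 × 86.24) = 34.42 m/s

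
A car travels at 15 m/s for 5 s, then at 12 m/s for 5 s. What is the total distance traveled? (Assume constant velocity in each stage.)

d₁ = v₁t₁ = 15 × 5 = 75 m
d₂ = v₂t₂ = 12 × 5 = 60 m
d_total = 75 + 60 = 135 m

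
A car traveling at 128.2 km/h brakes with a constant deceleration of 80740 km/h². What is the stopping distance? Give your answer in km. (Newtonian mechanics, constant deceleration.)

v₀ = 128.2 km/h × 0.2777777777777778 = 35.6111 m/s
a = 80740 km/h² × 7.716049382716049e-05 = 6.22994 m/s²
d = v₀² / (2a) = 35.6111² / (2 × 6.22994) = 1268.15 / 12.4599 = 101.779 m
d = 101.779 m / 1000.0 = 0.1018 km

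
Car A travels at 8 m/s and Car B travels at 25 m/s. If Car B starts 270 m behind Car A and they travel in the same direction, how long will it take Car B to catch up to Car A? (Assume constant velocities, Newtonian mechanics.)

Relative speed: v_rel = 25 - 8 = 17 m/s
Time to catch: t = d₀/v_rel = 270/17 = 15.88 s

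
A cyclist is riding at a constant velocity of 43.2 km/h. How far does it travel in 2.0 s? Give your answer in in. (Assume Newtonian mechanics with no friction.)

v = 43.2 km/h × 0.2777777777777778 = 12.0 m/s
d = v × t = 12.0 × 2.0 = 24.0 m
d = 24.0 m / 0.0254 = 944.9 in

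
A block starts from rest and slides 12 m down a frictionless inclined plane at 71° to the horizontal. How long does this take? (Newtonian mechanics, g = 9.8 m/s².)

a = g sin(θ) = 9.8 × sin(71°) = 9.2661 m/s²
t = √(2d/a) = √(2 × 12 / 9.2661) = 1.61 s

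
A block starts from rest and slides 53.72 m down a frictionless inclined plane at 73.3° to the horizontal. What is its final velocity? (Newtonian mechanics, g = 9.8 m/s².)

a = g sin(θ) = 9.8 × sin(73.3°) = 9.3867 m/s²
v = √(2ad) = √(2 × 9.3867 × 53.72) = 31.76 m/s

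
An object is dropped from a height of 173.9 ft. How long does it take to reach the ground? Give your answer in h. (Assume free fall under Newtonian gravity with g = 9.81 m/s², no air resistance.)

h = 173.9 ft × 0.3048 = 53.0047 m
t = √(2h/g) = √(2 × 53.0047 / 9.81) = 3.28729 s
t = 3.28729 s / 3600.0 = 0.0009131 h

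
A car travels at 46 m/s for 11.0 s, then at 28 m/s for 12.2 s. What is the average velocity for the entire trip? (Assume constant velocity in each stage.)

d₁ = v₁t₁ = 46 × 11.0 = 506.0 m
d₂ = v₂t₂ = 28 × 12.2 = 341.6 m
d_total = 847.6 m, t_total = 23.2 s
v_avg = d_total/t_total = 847.6/23.2 = 36.53 m/s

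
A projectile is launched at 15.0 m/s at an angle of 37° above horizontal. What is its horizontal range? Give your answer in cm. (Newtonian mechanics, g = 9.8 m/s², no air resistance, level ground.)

R = v₀² × sin(2θ) / g = 15.0² × sin(2 × 37°) / 9.8 = 225.0 × 0.961262 / 9.8 = 22.0698 m
R = 22.0698 m / 0.01 = 2207 cm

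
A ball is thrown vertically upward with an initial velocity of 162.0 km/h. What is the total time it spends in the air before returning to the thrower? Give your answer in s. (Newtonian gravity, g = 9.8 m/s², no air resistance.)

v₀ = 162.0 km/h × 0.2777777777777778 = 45.0 m/s
t_total = 2 × v₀ / g = 2 × 45.0 / 9.8 = 9.184 s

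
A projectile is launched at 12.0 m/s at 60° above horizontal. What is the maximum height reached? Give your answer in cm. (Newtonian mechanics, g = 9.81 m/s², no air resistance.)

H = v₀² × sin²(θ) / (2g) = 12.0² × sin(60°)² / (2 × 9.81) = 144.0 × 0.75 / 19.62 = 5.50459 m
H = 5.50459 m / 0.01 = 550.5 cm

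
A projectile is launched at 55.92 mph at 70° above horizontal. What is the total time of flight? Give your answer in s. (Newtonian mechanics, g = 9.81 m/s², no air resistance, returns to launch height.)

v₀ = 55.92 mph × 0.44704 = 24.9985 m/s
T = 2 × v₀ × sin(θ) / g = 2 × 24.9985 × sin(70°) / 9.81 = 2 × 24.9985 × 0.939693 / 9.81 = 4.789 s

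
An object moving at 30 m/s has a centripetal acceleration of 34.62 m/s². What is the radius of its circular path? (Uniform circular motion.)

r = v²/a_c = 30²/34.62 = 26.0 m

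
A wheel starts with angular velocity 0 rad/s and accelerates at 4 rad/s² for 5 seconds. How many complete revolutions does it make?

θ = ω₀t + ½αt² = 0×5 + ½×4×5² = 50.0 rad
Total revolutions = θ/(2π) = 50.0/(2π) = 7.96
Complete revolutions = ⌊7.96⌋ = 7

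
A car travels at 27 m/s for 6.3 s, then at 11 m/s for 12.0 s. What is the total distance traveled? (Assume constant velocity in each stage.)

d₁ = v₁t₁ = 27 × 6.3 = 170.1 m
d₂ = v₂t₂ = 11 × 12.0 = 132.0 m
d_total = 170.1 + 132.0 = 302.1 m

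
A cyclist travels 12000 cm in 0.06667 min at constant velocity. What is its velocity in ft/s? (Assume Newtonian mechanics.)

d = 12000 cm × 0.01 = 120.0 m
t = 0.06667 min × 60.0 = 4.0002 s
v = d / t = 120.0 / 4.0002 = 29.9985 m/s
v = 29.9985 m/s / 0.3048 = 98.42 ft/s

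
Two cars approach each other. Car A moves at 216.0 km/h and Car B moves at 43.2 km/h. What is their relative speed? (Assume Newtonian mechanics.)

v_rel = v_A + v_B = 216.0 + 43.2 = 259.2 km/h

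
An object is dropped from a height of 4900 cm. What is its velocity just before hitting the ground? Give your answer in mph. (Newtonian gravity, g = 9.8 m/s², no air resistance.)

h = 4900 cm × 0.01 = 49.0 m
v = √(2gh) = √(2 × 9.8 × 49.0) = 30.9903 m/s
v = 30.9903 m/s / 0.44704 = 69.32 mph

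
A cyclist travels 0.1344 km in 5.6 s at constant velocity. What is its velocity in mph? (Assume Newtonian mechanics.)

d = 0.1344 km × 1000.0 = 134.4 m
v = d / t = 134.4 / 5.6 = 24.0 m/s
v = 24.0 m/s / 0.44704 = 53.69 mph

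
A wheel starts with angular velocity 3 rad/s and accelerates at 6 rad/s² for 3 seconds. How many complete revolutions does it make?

θ = ω₀t + ½αt² = 3×3 + ½×6×3² = 36.0 rad
Total revolutions = θ/(2π) = 36.0/(2π) = 5.73
Complete revolutions = ⌊5.73⌋ = 5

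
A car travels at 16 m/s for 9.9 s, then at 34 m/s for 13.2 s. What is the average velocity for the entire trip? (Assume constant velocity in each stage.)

d₁ = v₁t₁ = 16 × 9.9 = 158.4 m
d₂ = v₂t₂ = 34 × 13.2 = 448.8 m
d_total = 607.2 m, t_total = 23.1 s
v_avg = d_total/t_total = 607.2/23.1 = 26.29 m/s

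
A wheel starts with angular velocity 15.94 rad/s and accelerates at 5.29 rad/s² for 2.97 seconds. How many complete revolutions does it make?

θ = ω₀t + ½αt² = 15.94×2.97 + ½×5.29×2.97² = 70.6730805 rad
Total revolutions = θ/(2π) = 70.6730805/(2π) = 11.25
Complete revolutions = ⌊11.25⌋ = 11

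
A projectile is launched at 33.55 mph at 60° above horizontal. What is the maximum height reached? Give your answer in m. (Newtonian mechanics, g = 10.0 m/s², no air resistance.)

v₀ = 33.55 mph × 0.44704 = 14.9982 m/s
H = v₀² × sin²(θ) / (2g) = 14.9982² × sin(60°)² / (2 × 10.0) = 224.946 × 0.75 / 20.0 = 8.435 m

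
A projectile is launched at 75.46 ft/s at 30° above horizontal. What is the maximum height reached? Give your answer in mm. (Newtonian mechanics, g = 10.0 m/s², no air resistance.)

v₀ = 75.46 ft/s × 0.3048 = 23.0002 m/s
H = v₀² × sin²(θ) / (2g) = 23.0002² × sin(30°)² / (2 × 10.0) = 529.009 × 0.25 / 20.0 = 6.61261 m
H = 6.61261 m / 0.001 = 6613 mm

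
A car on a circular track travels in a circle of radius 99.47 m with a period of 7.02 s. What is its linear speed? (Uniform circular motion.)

v = 2πr/T = 2π×99.47/7.02 = 89.03 m/s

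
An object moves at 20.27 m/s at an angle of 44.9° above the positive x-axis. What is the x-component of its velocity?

vₓ = v cos(θ) = 20.27 × cos(44.9°) = 14.36 m/s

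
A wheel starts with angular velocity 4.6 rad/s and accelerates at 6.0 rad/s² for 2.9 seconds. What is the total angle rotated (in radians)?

θ = ω₀t + ½αt² = 4.6×2.9 + ½×6.0×2.9² = 38.57 rad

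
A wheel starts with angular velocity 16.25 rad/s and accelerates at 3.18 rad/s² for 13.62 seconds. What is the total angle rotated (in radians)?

θ = ω₀t + ½αt² = 16.25×13.62 + ½×3.18×13.62² = 516.28 rad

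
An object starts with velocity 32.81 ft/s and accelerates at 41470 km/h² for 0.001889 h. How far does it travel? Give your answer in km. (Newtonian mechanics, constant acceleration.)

v₀ = 32.81 ft/s × 0.3048 = 10.0005 m/s
a = 41470 km/h² × 7.716049382716049e-05 = 3.19985 m/s²
t = 0.001889 h × 3600.0 = 6.8004 s
d = v₀ × t + ½ × a × t² = 10.0005 × 6.8004 + 0.5 × 3.19985 × 6.8004² = 141.997 m
d = 141.997 m / 1000.0 = 0.142 km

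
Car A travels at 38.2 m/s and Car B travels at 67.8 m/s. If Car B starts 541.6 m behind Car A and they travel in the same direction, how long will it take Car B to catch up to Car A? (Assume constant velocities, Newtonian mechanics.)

Relative speed: v_rel = 67.8 - 38.2 = 29.6 m/s
Time to catch: t = d₀/v_rel = 541.6/29.6 = 18.3 s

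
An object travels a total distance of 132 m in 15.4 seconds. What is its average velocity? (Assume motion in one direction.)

v_avg = Δd / Δt = 132 / 15.4 = 8.57 m/s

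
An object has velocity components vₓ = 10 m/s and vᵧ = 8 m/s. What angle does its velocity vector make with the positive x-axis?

θ = arctan(vᵧ/vₓ) = arctan(8/10) = 38.66°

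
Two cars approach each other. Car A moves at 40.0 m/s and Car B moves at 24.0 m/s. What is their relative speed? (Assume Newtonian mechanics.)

v_rel = v_A + v_B = 40.0 + 24.0 = 64.0 m/s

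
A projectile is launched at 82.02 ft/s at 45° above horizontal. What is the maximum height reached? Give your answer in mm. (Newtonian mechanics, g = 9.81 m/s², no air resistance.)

v₀ = 82.02 ft/s × 0.3048 = 24.9997 m/s
H = v₀² × sin²(θ) / (2g) = 24.9997² × sin(45°)² / (2 × 9.81) = 624.985 × 0.5 / 19.62 = 15.9272 m
H = 15.9272 m / 0.001 = 15930 mm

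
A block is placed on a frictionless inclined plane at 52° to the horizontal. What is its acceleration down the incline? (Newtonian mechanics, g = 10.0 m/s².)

a = g sin(θ) = 10.0 × sin(52°) = 10.0 × 0.788 = 7.88 m/s²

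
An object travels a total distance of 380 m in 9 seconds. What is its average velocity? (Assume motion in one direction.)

v_avg = Δd / Δt = 380 / 9 = 42.22 m/s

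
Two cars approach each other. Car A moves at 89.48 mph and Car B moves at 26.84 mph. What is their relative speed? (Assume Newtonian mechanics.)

v_rel = v_A + v_B = 89.48 + 26.84 = 116.32 mph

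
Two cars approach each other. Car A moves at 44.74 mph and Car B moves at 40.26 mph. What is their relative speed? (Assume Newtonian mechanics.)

v_rel = v_A + v_B = 44.74 + 40.26 = 85.0 mph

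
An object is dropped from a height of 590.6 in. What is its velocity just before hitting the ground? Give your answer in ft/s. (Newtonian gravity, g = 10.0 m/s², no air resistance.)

h = 590.6 in × 0.0254 = 15.0012 m
v = √(2gh) = √(2 × 10.0 × 15.0012) = 17.3212 m/s
v = 17.3212 m/s / 0.3048 = 56.83 ft/s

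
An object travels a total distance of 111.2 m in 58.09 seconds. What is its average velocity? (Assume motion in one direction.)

v_avg = Δd / Δt = 111.2 / 58.09 = 1.91 m/s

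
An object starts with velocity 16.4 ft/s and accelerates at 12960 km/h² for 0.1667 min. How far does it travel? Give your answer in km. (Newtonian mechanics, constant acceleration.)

v₀ = 16.4 ft/s × 0.3048 = 4.99872 m/s
a = 12960 km/h² × 7.716049382716049e-05 = 1.0 m/s²
t = 0.1667 min × 60.0 = 10.002 s
d = v₀ × t + ½ × a × t² = 4.99872 × 10.002 + 0.5 × 1.0 × 10.002² = 100.017 m
d = 100.017 m / 1000.0 = 0.1 km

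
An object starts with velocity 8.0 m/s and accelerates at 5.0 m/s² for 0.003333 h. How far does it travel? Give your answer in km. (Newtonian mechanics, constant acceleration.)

t = 0.003333 h × 3600.0 = 11.9988 s
d = v₀ × t + ½ × a × t² = 8.0 × 11.9988 + 0.5 × 5.0 × 11.9988² = 455.918 m
d = 455.918 m / 1000.0 = 0.4559 km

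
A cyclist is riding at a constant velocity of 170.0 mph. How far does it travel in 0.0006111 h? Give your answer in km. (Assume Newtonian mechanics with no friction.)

v = 170.0 mph × 0.44704 = 75.9968 m/s
t = 0.0006111 h × 3600.0 = 2.19996 s
d = v × t = 75.9968 × 2.19996 = 167.19 m
d = 167.19 m / 1000.0 = 0.1672 km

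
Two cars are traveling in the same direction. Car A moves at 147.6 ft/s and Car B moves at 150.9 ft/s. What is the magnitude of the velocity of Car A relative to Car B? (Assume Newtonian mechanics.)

v_rel = |v_A - v_B| = |147.6 - 150.9| = 3.3 ft/s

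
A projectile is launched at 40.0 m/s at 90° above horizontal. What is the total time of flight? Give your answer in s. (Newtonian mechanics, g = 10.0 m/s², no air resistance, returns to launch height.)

T = 2 × v₀ × sin(θ) / g = 2 × 40.0 × sin(90°) / 10.0 = 2 × 40.0 × 1.0 / 10.0 = 8.0 s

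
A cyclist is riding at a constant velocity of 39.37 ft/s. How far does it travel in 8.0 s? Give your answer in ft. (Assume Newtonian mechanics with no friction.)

v = 39.37 ft/s × 0.3048 = 12.0 m/s
d = v × t = 12.0 × 8.0 = 96.0 m
d = 96.0 m / 0.3048 = 315.0 ft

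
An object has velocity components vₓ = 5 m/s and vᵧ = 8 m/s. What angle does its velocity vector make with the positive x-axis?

θ = arctan(vᵧ/vₓ) = arctan(8/5) = 57.99°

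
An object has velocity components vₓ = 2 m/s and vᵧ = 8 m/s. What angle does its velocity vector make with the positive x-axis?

θ = arctan(vᵧ/vₓ) = arctan(8/2) = 75.96°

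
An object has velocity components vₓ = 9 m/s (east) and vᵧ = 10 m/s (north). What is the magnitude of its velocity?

|v| = √(vₓ² + vᵧ²) = √(9² + 10²) = √(181) = 13.45 m/s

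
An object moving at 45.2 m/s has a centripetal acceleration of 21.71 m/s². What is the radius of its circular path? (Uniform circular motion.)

r = v²/a_c = 45.2²/21.71 = 94.11 m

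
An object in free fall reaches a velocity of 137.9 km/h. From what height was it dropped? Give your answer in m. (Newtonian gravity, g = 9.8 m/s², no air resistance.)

v = 137.9 km/h × 0.2777777777777778 = 38.3056 m/s
h = v² / (2g) = 38.3056² / (2 × 9.8) = 74.86 m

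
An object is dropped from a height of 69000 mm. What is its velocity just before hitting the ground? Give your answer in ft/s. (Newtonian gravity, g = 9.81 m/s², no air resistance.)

h = 69000 mm × 0.001 = 69.0 m
v = √(2gh) = √(2 × 9.81 × 69.0) = 36.7937 m/s
v = 36.7937 m/s / 0.3048 = 120.7 ft/s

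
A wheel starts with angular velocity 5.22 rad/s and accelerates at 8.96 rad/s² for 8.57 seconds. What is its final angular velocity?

ω = ω₀ + αt = 5.22 + 8.96 × 8.57 = 82.01 rad/s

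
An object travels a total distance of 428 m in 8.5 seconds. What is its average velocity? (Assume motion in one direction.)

v_avg = Δd / Δt = 428 / 8.5 = 50.35 m/s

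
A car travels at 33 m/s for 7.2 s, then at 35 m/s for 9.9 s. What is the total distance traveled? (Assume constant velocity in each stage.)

d₁ = v₁t₁ = 33 × 7.2 = 237.6 m
d₂ = v₂t₂ = 35 × 9.9 = 346.5 m
d_total = 237.6 + 346.5 = 584.1 m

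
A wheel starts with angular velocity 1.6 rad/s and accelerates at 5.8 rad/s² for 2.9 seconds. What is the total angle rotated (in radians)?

θ = ω₀t + ½αt² = 1.6×2.9 + ½×5.8×2.9² = 29.03 rad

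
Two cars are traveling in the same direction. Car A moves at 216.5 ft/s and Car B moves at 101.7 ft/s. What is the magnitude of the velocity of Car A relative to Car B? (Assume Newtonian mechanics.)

v_rel = |v_A - v_B| = |216.5 - 101.7| = 114.8 ft/s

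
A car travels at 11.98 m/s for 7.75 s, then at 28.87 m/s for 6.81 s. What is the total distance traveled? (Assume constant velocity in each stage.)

d₁ = v₁t₁ = 11.98 × 7.75 = 92.845 m
d₂ = v₂t₂ = 28.87 × 6.81 = 196.6047 m
d_total = 92.845 + 196.6047 = 289.45 m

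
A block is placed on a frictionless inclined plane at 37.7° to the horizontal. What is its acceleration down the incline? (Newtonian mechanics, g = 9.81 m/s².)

a = g sin(θ) = 9.81 × sin(37.7°) = 9.81 × 0.6115 = 6.0 m/s²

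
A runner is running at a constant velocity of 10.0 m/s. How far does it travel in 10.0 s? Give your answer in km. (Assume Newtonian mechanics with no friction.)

d = v × t = 10.0 × 10.0 = 100.0 m
d = 100.0 m / 1000.0 = 0.1 km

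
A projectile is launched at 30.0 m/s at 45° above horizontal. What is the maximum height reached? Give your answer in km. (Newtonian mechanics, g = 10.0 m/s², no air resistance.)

H = v₀² × sin²(θ) / (2g) = 30.0² × sin(45°)² / (2 × 10.0) = 900.0 × 0.5 / 20.0 = 22.5 m
H = 22.5 m / 1000.0 = 0.0225 km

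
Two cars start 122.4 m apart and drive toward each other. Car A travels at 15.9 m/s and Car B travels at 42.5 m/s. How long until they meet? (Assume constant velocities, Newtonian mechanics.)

Combined speed: v_combined = 15.9 + 42.5 = 58.4 m/s
Time to meet: t = d/v_combined = 122.4/58.4 = 2.1 s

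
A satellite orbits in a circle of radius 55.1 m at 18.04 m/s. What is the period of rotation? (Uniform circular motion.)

T = 2πr/v = 2π×55.1/18.04 = 19.19 s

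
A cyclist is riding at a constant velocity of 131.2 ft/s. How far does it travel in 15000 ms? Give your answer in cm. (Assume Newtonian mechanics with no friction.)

v = 131.2 ft/s × 0.3048 = 39.9898 m/s
t = 15000 ms × 0.001 = 15.0 s
d = v × t = 39.9898 × 15.0 = 599.847 m
d = 599.847 m / 0.01 = 59980 cm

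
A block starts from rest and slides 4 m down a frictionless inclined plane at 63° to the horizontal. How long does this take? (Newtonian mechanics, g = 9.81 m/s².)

a = g sin(θ) = 9.81 × sin(63°) = 8.7408 m/s²
t = √(2d/a) = √(2 × 4 / 8.7408) = 0.96 s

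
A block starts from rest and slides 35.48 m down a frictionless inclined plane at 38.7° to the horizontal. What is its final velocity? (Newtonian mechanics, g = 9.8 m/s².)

a = g sin(θ) = 9.8 × sin(38.7°) = 6.1274 m/s²
v = √(2ad) = √(2 × 6.1274 × 35.48) = 20.85 m/s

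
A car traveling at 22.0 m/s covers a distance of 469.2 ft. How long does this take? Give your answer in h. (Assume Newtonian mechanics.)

d = 469.2 ft × 0.3048 = 143.012 m
t = d / v = 143.012 / 22.0 = 6.50055 s
t = 6.50055 s / 3600.0 = 0.001806 h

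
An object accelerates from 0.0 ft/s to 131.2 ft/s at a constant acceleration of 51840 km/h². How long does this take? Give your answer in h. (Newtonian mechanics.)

v₀ = 0.0 ft/s × 0.3048 = 0.0 m/s
v = 131.2 ft/s × 0.3048 = 39.9898 m/s
a = 51840 km/h² × 7.716049382716049e-05 = 4.0 m/s²
t = (v - v₀) / a = (39.9898 - 0.0) / 4.0 = 9.99745 s
t = 9.99745 s / 3600.0 = 0.002777 h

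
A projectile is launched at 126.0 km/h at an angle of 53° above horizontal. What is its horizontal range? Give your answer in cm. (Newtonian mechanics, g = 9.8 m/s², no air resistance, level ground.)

v₀ = 126.0 km/h × 0.2777777777777778 = 35.0 m/s
R = v₀² × sin(2θ) / g = 35.0² × sin(2 × 53°) / 9.8 = 1225.0 × 0.961262 / 9.8 = 120.158 m
R = 120.158 m / 0.01 = 12020 cm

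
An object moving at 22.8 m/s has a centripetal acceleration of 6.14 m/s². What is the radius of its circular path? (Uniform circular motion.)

r = v²/a_c = 22.8²/6.14 = 84.66 m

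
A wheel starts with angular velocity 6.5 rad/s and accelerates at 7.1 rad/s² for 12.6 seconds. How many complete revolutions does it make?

θ = ω₀t + ½αt² = 6.5×12.6 + ½×7.1×12.6² = 645.498 rad
Total revolutions = θ/(2π) = 645.498/(2π) = 102.73
Complete revolutions = ⌊102.73⌋ = 102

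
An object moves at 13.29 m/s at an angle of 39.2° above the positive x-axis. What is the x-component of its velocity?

vₓ = v cos(θ) = 13.29 × cos(39.2°) = 10.3 m/s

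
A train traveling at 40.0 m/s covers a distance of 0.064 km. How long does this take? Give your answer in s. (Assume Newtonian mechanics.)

d = 0.064 km × 1000.0 = 64.0 m
t = d / v = 64.0 / 40.0 = 1.6 s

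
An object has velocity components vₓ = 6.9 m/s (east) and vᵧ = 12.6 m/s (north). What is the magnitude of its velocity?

|v| = √(vₓ² + vᵧ²) = √(6.9² + 12.6²) = √(206.37) = 14.37 m/s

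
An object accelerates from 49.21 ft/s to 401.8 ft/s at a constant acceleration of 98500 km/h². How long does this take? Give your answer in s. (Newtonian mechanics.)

v₀ = 49.21 ft/s × 0.3048 = 14.9992 m/s
v = 401.8 ft/s × 0.3048 = 122.469 m/s
a = 98500 km/h² × 7.716049382716049e-05 = 7.60031 m/s²
t = (v - v₀) / a = (122.469 - 14.9992) / 7.60031 = 14.14 s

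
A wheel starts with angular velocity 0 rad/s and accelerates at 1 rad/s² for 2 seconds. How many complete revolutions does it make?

θ = ω₀t + ½αt² = 0×2 + ½×1×2² = 2.0 rad
Total revolutions = θ/(2π) = 2.0/(2π) = 0.32
Complete revolutions = ⌊0.32⌋ = 0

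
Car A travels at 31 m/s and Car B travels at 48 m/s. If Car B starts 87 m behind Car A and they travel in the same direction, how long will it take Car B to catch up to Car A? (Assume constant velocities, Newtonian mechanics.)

Relative speed: v_rel = 48 - 31 = 17 m/s
Time to catch: t = d₀/v_rel = 87/17 = 5.12 s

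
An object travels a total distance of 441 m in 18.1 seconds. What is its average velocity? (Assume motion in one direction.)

v_avg = Δd / Δt = 441 / 18.1 = 24.36 m/s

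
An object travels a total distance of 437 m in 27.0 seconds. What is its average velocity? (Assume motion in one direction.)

v_avg = Δd / Δt = 437 / 27.0 = 16.19 m/s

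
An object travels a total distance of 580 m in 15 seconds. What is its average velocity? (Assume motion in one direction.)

v_avg = Δd / Δt = 580 / 15 = 38.67 m/s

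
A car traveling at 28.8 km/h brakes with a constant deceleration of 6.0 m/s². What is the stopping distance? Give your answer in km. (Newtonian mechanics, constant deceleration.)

v₀ = 28.8 km/h × 0.2777777777777778 = 8.0 m/s
d = v₀² / (2a) = 8.0² / (2 × 6.0) = 64.0 / 12.0 = 5.33333 m
d = 5.33333 m / 1000.0 = 0.005333 km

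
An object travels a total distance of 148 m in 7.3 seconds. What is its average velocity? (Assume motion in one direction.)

v_avg = Δd / Δt = 148 / 7.3 = 20.27 m/s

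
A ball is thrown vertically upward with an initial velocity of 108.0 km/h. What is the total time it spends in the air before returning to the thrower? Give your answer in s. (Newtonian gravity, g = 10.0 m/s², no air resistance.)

v₀ = 108.0 km/h × 0.2777777777777778 = 30.0 m/s
t_total = 2 × v₀ / g = 2 × 30.0 / 10.0 = 6.0 s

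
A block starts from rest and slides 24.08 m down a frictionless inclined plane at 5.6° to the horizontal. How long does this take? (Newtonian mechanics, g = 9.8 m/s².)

a = g sin(θ) = 9.8 × sin(5.6°) = 0.9563 m/s²
t = √(2d/a) = √(2 × 24.08 / 0.9563) = 7.1 s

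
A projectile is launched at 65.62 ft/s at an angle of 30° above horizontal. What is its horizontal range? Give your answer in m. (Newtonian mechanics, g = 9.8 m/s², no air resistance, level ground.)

v₀ = 65.62 ft/s × 0.3048 = 20.001 m/s
R = v₀² × sin(2θ) / g = 20.001² × sin(2 × 30°) / 9.8 = 400.04 × 0.866025 / 9.8 = 35.35 m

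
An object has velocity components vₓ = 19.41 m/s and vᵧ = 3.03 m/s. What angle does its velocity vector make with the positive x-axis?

θ = arctan(vᵧ/vₓ) = arctan(3.03/19.41) = 8.87°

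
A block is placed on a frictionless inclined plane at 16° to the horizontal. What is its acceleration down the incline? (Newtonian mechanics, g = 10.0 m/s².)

a = g sin(θ) = 10.0 × sin(16°) = 10.0 × 0.2756 = 2.76 m/s²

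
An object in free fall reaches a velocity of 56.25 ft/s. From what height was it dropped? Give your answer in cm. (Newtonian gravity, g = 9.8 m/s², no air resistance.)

v = 56.25 ft/s × 0.3048 = 17.145 m/s
h = v² / (2g) = 17.145² / (2 × 9.8) = 14.9975 m
h = 14.9975 m / 0.01 = 1500 cm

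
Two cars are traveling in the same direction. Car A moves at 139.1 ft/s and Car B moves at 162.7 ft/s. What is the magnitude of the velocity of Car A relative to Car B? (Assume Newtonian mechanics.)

v_rel = |v_A - v_B| = |139.1 - 162.7| = 23.6 ft/s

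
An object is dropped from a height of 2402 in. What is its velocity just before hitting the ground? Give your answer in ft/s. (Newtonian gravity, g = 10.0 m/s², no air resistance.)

h = 2402 in × 0.0254 = 61.0108 m
v = √(2gh) = √(2 × 10.0 × 61.0108) = 34.9316 m/s
v = 34.9316 m/s / 0.3048 = 114.6 ft/s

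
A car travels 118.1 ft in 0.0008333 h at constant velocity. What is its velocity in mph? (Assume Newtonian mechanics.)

d = 118.1 ft × 0.3048 = 35.9969 m
t = 0.0008333 h × 3600.0 = 2.99988 s
v = d / t = 35.9969 / 2.99988 = 11.9994 m/s
v = 11.9994 m/s / 0.44704 = 26.84 mph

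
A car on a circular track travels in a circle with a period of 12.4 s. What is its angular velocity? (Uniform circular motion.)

ω = 2π/T = 2π/12.4 = 0.5067 rad/s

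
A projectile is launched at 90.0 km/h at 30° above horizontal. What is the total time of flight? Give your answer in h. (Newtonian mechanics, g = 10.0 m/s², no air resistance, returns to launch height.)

v₀ = 90.0 km/h × 0.2777777777777778 = 25.0 m/s
T = 2 × v₀ × sin(θ) / g = 2 × 25.0 × sin(30°) / 10.0 = 2 × 25.0 × 0.5 / 10.0 = 2.5 s
T = 2.5 s / 3600.0 = 0.0006944 h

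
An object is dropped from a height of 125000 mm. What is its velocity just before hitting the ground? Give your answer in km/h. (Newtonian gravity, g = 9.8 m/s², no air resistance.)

h = 125000 mm × 0.001 = 125.0 m
v = √(2gh) = √(2 × 9.8 × 125.0) = 49.4975 m/s
v = 49.4975 m/s / 0.2777777777777778 = 178.2 km/h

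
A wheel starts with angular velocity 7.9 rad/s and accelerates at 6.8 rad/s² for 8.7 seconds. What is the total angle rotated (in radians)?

θ = ω₀t + ½αt² = 7.9×8.7 + ½×6.8×8.7² = 326.08 rad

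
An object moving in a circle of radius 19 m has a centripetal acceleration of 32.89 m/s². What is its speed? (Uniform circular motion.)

v = √(a_c × r) = √(32.89 × 19) = 25.0 m/s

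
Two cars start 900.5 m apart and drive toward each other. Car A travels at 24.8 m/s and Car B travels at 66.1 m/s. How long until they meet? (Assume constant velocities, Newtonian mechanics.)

Combined speed: v_combined = 24.8 + 66.1 = 90.9 m/s
Time to meet: t = d/v_combined = 900.5/90.9 = 9.91 s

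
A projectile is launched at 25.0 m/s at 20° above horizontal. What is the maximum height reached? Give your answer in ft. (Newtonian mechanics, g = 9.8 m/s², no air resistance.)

H = v₀² × sin²(θ) / (2g) = 25.0² × sin(20°)² / (2 × 9.8) = 625.0 × 0.116978 / 19.6 = 3.73017 m
H = 3.73017 m / 0.3048 = 12.24 ft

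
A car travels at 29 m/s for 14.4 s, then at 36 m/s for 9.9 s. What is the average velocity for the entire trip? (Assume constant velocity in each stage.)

d₁ = v₁t₁ = 29 × 14.4 = 417.6 m
d₂ = v₂t₂ = 36 × 9.9 = 356.4 m
d_total = 774.0 m, t_total = 24.3 s
v_avg = d_total/t_total = 774.0/24.3 = 31.85 m/s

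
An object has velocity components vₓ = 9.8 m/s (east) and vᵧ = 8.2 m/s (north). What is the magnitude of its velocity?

|v| = √(vₓ² + vᵧ²) = √(9.8² + 8.2²) = √(163.28) = 12.78 m/s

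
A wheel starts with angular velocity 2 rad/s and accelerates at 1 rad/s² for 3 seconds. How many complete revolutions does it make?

θ = ω₀t + ½αt² = 2×3 + ½×1×3² = 10.5 rad
Total revolutions = θ/(2π) = 10.5/(2π) = 1.67
Complete revolutions = ⌊1.67⌋ = 1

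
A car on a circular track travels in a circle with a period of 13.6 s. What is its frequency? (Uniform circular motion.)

f = 1/T = 1/13.6 = 0.0735 Hz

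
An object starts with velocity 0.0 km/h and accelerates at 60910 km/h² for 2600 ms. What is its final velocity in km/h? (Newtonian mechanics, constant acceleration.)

v₀ = 0.0 km/h × 0.2777777777777778 = 0.0 m/s
a = 60910 km/h² × 7.716049382716049e-05 = 4.69985 m/s²
t = 2600 ms × 0.001 = 2.6 s
v = v₀ + a × t = 0.0 + 4.69985 × 2.6 = 12.2196 m/s
v = 12.2196 m/s / 0.2777777777777778 = 43.99 km/h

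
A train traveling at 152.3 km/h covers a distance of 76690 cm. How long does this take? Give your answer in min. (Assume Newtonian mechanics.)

d = 76690 cm × 0.01 = 766.9 m
v = 152.3 km/h × 0.2777777777777778 = 42.3056 m/s
t = d / v = 766.9 / 42.3056 = 18.1276 s
t = 18.1276 s / 60.0 = 0.3021 min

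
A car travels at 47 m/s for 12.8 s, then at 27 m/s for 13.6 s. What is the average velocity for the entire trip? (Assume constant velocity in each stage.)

d₁ = v₁t₁ = 47 × 12.8 = 601.6 m
d₂ = v₂t₂ = 27 × 13.6 = 367.2 m
d_total = 968.8 m, t_total = 26.4 s
v_avg = d_total/t_total = 968.8/26.4 = 36.7 m/s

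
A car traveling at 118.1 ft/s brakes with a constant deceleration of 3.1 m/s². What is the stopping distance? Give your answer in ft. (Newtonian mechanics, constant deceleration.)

v₀ = 118.1 ft/s × 0.3048 = 35.9969 m/s
d = v₀² / (2a) = 35.9969² / (2 × 3.1) = 1295.78 / 6.2 = 208.997 m
d = 208.997 m / 0.3048 = 685.7 ft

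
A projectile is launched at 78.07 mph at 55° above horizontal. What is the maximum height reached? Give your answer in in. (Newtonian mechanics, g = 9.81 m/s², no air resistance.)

v₀ = 78.07 mph × 0.44704 = 34.9004 m/s
H = v₀² × sin²(θ) / (2g) = 34.9004² × sin(55°)² / (2 × 9.81) = 1218.04 × 0.67101 / 19.62 = 41.6573 m
H = 41.6573 m / 0.0254 = 1640 in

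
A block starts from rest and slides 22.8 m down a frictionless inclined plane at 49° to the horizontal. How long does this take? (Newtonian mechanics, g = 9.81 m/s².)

a = g sin(θ) = 9.81 × sin(49°) = 7.4037 m/s²
t = √(2d/a) = √(2 × 22.8 / 7.4037) = 2.48 s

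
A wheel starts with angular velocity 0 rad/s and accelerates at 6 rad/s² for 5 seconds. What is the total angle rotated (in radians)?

θ = ω₀t + ½αt² = 0×5 + ½×6×5² = 75.0 rad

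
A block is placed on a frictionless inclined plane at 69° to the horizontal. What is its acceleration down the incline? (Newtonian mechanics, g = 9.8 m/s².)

a = g sin(θ) = 9.8 × sin(69°) = 9.8 × 0.9336 = 9.15 m/s²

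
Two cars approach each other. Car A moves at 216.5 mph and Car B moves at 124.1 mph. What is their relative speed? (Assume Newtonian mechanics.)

v_rel = v_A + v_B = 216.5 + 124.1 = 340.6 mph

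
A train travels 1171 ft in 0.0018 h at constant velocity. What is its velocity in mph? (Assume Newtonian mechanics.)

d = 1171 ft × 0.3048 = 356.921 m
t = 0.0018 h × 3600.0 = 6.48 s
v = d / t = 356.921 / 6.48 = 55.0804 m/s
v = 55.0804 m/s / 0.44704 = 123.2 mph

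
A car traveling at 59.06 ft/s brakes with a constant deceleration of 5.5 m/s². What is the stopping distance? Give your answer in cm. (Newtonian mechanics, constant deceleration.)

v₀ = 59.06 ft/s × 0.3048 = 18.0015 m/s
d = v₀² / (2a) = 18.0015² / (2 × 5.5) = 324.054 / 11.0 = 29.4595 m
d = 29.4595 m / 0.01 = 2946 cm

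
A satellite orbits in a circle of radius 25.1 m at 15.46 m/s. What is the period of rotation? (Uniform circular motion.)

T = 2πr/v = 2π×25.1/15.46 = 10.2 s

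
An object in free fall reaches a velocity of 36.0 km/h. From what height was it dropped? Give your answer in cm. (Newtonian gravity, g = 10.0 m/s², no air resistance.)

v = 36.0 km/h × 0.2777777777777778 = 10.0 m/s
h = v² / (2g) = 10.0² / (2 × 10.0) = 5.0 m
h = 5.0 m / 0.01 = 500.0 cm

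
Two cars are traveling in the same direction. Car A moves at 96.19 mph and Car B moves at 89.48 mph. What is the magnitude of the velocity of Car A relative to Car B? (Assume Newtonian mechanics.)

v_rel = |v_A - v_B| = |96.19 - 89.48| = 6.71 mph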